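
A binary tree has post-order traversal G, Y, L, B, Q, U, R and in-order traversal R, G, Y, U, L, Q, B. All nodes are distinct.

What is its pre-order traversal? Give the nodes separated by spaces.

R U Y G Q L B

The last element of post-order is the root; it splits in-order into left and right subtrees.
Root R: left subtree has 0 nodes { }, right has 6 {G, Y, U, L, Q, B}.
  Root U: left subtree has 2 nodes {G, Y}, right has 3 {L, Q, B}.
    Root Y: left subtree has 1 node {G}, right has 0 { }.
    Root Q: left subtree has 1 node {L}, right has 1 {B}.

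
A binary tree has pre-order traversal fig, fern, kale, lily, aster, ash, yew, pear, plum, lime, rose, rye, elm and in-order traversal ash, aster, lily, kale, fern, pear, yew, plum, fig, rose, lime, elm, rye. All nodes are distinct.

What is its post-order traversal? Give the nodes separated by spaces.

ash aster lily kale pear plum yew fern rose elm rye lime fig

The first element of pre-order is the root; it splits in-order into left and right subtrees.
Root fig: left subtree has 8 nodes {ash, aster, lily, kale, fern, pear, yew, plum}, right has 4 {rose, lime, elm, rye}.
  Root fern: left subtree has 4 nodes {ash, aster, lily, kale}, right has 3 {pear, yew, plum}.
    Root kale: left subtree has 3 nodes {ash, aster, lily}, right has 0 { }.
      Root lily: left subtree has 2 nodes {ash, aster}, right has 0 { }.
        Root aster: left subtree has 1 node {ash}, right has 0 { }.
    Root yew: left subtree has 1 node {pear}, right has 1 {plum}.
  Root lime: left subtree has 1 node {rose}, right has 2 {elm, rye}.
    Root rye: left subtree has 1 node {elm}, right has 0 { }.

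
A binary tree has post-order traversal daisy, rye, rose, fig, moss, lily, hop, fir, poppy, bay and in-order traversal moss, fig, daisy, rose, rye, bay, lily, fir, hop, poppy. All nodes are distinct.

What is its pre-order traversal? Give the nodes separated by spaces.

The last element of post-order is the root; it splits in-order into left and right subtrees.
Root bay: left subtree has 5 nodes {moss, fig, daisy, rose, rye}, right has 4 {lily, fir, hop, poppy}.
  Root moss: left subtree has 0 nodes { }, right has 4 {fig, daisy, rose, rye}.
    Root fig: left subtree has 0 nodes { }, right has 3 {daisy, rose, rye}.
      Root rose: left subtree has 1 node {daisy}, right has 1 {rye}.
  Root poppy: left subtree has 3 nodes {lily, fir, hop}, right has 0 { }.
    Root fir: left subtree has 1 node {lily}, right has 1 {hop}.

bay moss fig rose daisy rye poppy fir lily hop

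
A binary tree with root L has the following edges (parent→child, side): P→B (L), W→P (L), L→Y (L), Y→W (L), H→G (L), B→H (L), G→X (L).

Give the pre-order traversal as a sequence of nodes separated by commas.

L, Y, W, P, B, H, G, X

Pre-order visits the node, then its left subtree, then its right subtree.
Visit L.
At L: go left to Y.
  Visit Y.
  At Y: go left to W.
    Visit W.
    At W: go left to P.
      Visit P.
      At P: go left to B.
        Visit B.
        At B: go left to H.
          Visit H.
          At H: go left to G.
            Visit G.
            At G: go left to X.
              X is a leaf — visit X.
            At G: no right child.
          At H: no right child.
        At B: no right child.
      At P: no right child.
    At W: no right child.
  At Y: no right child.
At L: no right child.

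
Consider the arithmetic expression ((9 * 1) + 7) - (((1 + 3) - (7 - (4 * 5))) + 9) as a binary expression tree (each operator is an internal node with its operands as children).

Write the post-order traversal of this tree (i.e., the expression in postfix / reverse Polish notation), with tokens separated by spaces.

9 1 * 7 + 1 3 + 7 4 5 * - - 9 + -

Post-order on an expression tree gives postfix notation: for each operator, emit left operand, right operand, then the operator.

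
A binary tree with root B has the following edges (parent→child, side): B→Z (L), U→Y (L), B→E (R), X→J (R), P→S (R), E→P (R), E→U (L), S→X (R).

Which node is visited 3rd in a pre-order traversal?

Pre-order visits the node, then its left subtree, then its right subtree.
Visit B.
At B: go left to Z.
  Z is a leaf — visit Z.
At B: go right to E.
  Visit E.
  At E: go left to U.
    Visit U.
    At U: go left to Y.
      Y is a leaf — visit Y.
    At U: no right child.
  At E: go right to P.
    Visit P.
    At P: no left child.
    At P: go right to S.
      Visit S.
      At S: no left child.
      At S: go right to X.
        Visit X.
        At X: no left child.
        At X: go right to J.
          J is a leaf — visit J.
Full pre-order sequence: B, Z, E, U, Y, P, S, X, J.

E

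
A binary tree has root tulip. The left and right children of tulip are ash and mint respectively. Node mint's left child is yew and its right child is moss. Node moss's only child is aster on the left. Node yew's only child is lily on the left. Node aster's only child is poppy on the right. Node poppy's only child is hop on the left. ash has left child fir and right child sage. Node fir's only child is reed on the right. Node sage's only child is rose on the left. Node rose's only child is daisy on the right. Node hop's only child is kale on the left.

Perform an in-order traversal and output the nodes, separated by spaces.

fir reed ash rose daisy sage tulip lily yew mint aster kale hop poppy moss

In-order visits the left subtree, then the node, then the right subtree.
At tulip: go left to ash.
  At ash: go left to fir.
    At fir: no left child.
    Visit fir.
    At fir: go right to reed.
      reed is a leaf — visit reed.
  Visit ash.
  At ash: go right to sage.
    At sage: go left to rose.
      At rose: no left child.
      Visit rose.
      At rose: go right to daisy.
        daisy is a leaf — visit daisy.
    Visit sage.
    At sage: no right child.
Visit tulip.
At tulip: go right to mint.
  At mint: go left to yew.
    At yew: go left to lily.
      lily is a leaf — visit lily.
    Visit yew.
    At yew: no right child.
  Visit mint.
  At mint: go right to moss.
    At moss: go left to aster.
      At aster: no left child.
      Visit aster.
      At aster: go right to poppy.
        At poppy: go left to hop.
          At hop: go left to kale.
            kale is a leaf — visit kale.
          Visit hop.
          At hop: no right child.
        Visit poppy.
        At poppy: no right child.
    Visit moss.
    At moss: no right child.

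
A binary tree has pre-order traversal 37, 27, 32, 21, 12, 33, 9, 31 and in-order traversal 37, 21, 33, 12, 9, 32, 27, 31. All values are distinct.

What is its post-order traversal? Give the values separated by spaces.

The first element of pre-order is the root; it splits in-order into left and right subtrees.
Root 37: left subtree has 0 nodes { }, right has 7 {21, 33, 12, 9, 32, 27, 31}.
  Root 27: left subtree has 5 nodes {21, 33, 12, 9, 32}, right has 1 {31}.
    Root 32: left subtree has 4 nodes {21, 33, 12, 9}, right has 0 { }.
      Root 21: left subtree has 0 nodes { }, right has 3 {33, 12, 9}.
        Root 12: left subtree has 1 node {33}, right has 1 {9}.

33 9 12 21 32 31 27 37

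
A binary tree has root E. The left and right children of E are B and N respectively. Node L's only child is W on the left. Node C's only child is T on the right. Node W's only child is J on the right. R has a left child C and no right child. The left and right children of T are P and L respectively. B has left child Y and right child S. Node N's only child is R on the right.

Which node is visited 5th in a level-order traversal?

Level-order visits nodes level by level from the root, left to right within each level.
Level 0: E
Level 1: B, N
Level 2: Y, S, R
Level 3: C
Level 4: T
Level 5: P, L
Level 6: W
Level 7: J
Full level-order sequence: E, B, N, Y, S, R, C, T, P, L, W, J.

S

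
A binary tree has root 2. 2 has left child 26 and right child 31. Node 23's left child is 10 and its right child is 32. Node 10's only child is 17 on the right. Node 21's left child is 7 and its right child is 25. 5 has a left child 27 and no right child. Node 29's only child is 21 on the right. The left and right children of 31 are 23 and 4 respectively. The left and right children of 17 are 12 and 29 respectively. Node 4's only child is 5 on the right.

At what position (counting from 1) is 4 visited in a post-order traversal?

13

Post-order visits the left subtree, then the right subtree, then the node.
At 2: go left to 26.
  26 is a leaf — visit 26.
At 2: go right to 31.
  At 31: go left to 23.
    At 23: go left to 10.
      At 10: no left child.
      At 10: go right to 17.
        At 17: go left to 12.
          12 is a leaf — visit 12.
        At 17: go right to 29.
          At 29: no left child.
          At 29: go right to 21.
            At 21: go left to 7.
              7 is a leaf — visit 7.
            At 21: go right to 25.
              25 is a leaf — visit 25.
            Visit 21.
          Visit 29.
        Visit 17.
      Visit 10.
    At 23: go right to 32.
      32 is a leaf — visit 32.
    Visit 23.
  At 31: go right to 4.
    At 4: no left child.
    At 4: go right to 5.
      At 5: go left to 27.
        27 is a leaf — visit 27.
      At 5: no right child.
      Visit 5.
    Visit 4.
  Visit 31.
Visit 2.
Full post-order sequence: 26, 12, 7, 25, 21, 29, 17, 10, 32, 23, 27, 5, 4, 31, 2.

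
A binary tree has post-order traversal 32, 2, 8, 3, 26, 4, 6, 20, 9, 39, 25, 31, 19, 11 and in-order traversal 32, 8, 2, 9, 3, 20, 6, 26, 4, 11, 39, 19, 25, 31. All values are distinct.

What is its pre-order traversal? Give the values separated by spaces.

The last element of post-order is the root; it splits in-order into left and right subtrees.
Root 11: left subtree has 9 nodes {32, 8, 2, 9, 3, 20, 6, 26, 4}, right has 4 {39, 19, 25, 31}.
  Root 9: left subtree has 3 nodes {32, 8, 2}, right has 5 {3, 20, 6, 26, 4}.
    Root 8: left subtree has 1 node {32}, right has 1 {2}.
    Root 20: left subtree has 1 node {3}, right has 3 {6, 26, 4}.
      Root 6: left subtree has 0 nodes { }, right has 2 {26, 4}.
        Root 4: left subtree has 1 node {26}, right has 0 { }.
  Root 19: left subtree has 1 node {39}, right has 2 {25, 31}.
    Root 31: left subtree has 1 node {25}, right has 0 { }.

11 9 8 32 2 20 3 6 4 26 19 39 31 25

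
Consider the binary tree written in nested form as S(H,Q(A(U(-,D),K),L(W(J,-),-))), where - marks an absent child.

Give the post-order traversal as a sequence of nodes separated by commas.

Post-order visits the left subtree, then the right subtree, then the node.
At S: go left to H.
  H is a leaf — visit H.
At S: go right to Q.
  At Q: go left to A.
    At A: go left to U.
      At U: no left child.
      At U: go right to D.
        D is a leaf — visit D.
      Visit U.
    At A: go right to K.
      K is a leaf — visit K.
    Visit A.
  At Q: go right to L.
    At L: go left to W.
      At W: go left to J.
        J is a leaf — visit J.
      At W: no right child.
      Visit W.
    At L: no right child.
    Visit L.
  Visit Q.
Visit S.

H, D, U, K, A, J, W, L, Q, S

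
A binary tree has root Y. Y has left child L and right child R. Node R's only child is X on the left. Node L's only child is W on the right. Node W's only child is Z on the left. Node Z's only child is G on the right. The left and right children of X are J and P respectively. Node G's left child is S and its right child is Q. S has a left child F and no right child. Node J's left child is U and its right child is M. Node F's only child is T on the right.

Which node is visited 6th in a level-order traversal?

Z

Level-order visits nodes level by level from the root, left to right within each level.
Level 0: Y
Level 1: L, R
Level 2: W, X
Level 3: Z, J, P
Level 4: G, U, M
Level 5: S, Q
Level 6: F
Level 7: T
Full level-order sequence: Y, L, R, W, X, Z, J, P, G, U, M, S, Q, F, T.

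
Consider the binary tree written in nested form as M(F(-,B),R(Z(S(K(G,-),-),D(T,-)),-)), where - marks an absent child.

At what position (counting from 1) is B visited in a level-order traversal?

Level-order visits nodes level by level from the root, left to right within each level.
Level 0: M
Level 1: F, R
Level 2: B, Z
Level 3: S, D
Level 4: K, T
Level 5: G
Full level-order sequence: M, F, R, B, Z, S, D, K, T, G.

4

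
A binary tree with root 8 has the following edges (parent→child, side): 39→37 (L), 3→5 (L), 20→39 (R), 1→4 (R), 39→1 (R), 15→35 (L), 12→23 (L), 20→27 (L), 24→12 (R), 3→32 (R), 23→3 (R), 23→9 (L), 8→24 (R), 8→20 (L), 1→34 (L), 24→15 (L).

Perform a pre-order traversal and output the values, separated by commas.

Pre-order visits the node, then its left subtree, then its right subtree.
Visit 8.
At 8: go left to 20.
  Visit 20.
  At 20: go left to 27.
    27 is a leaf — visit 27.
  At 20: go right to 39.
    Visit 39.
    At 39: go left to 37.
      37 is a leaf — visit 37.
    At 39: go right to 1.
      Visit 1.
      At 1: go left to 34.
        34 is a leaf — visit 34.
      At 1: go right to 4.
        4 is a leaf — visit 4.
At 8: go right to 24.
  Visit 24.
  At 24: go left to 15.
    Visit 15.
    At 15: go left to 35.
      35 is a leaf — visit 35.
    At 15: no right child.
  At 24: go right to 12.
    Visit 12.
    At 12: go left to 23.
      Visit 23.
      At 23: go left to 9.
        9 is a leaf — visit 9.
      At 23: go right to 3.
        Visit 3.
        At 3: go left to 5.
          5 is a leaf — visit 5.
        At 3: go right to 32.
          32 is a leaf — visit 32.
    At 12: no right child.

8, 20, 27, 39, 37, 1, 34, 4, 24, 15, 35, 12, 23, 9, 3, 5, 32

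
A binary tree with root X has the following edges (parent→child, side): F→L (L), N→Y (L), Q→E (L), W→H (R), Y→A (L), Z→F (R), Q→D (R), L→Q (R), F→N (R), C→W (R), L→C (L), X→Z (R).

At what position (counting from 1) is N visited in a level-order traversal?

5

Level-order visits nodes level by level from the root, left to right within each level.
Level 0: X
Level 1: Z
Level 2: F
Level 3: L, N
Level 4: C, Q, Y
Level 5: W, E, D, A
Level 6: H
Full level-order sequence: X, Z, F, L, N, C, Q, Y, W, E, D, A, H.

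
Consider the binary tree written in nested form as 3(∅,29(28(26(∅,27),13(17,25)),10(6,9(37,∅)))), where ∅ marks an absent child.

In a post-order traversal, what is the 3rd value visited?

17

Post-order visits the left subtree, then the right subtree, then the node.
At 3: no left child.
At 3: go right to 29.
  At 29: go left to 28.
    At 28: go left to 26.
      At 26: no left child.
      At 26: go right to 27.
        27 is a leaf — visit 27.
      Visit 26.
    At 28: go right to 13.
      At 13: go left to 17.
        17 is a leaf — visit 17.
      At 13: go right to 25.
        25 is a leaf — visit 25.
      Visit 13.
    Visit 28.
  At 29: go right to 10.
    At 10: go left to 6.
      6 is a leaf — visit 6.
    At 10: go right to 9.
      At 9: go left to 37.
        37 is a leaf — visit 37.
      At 9: no right child.
      Visit 9.
    Visit 10.
  Visit 29.
Visit 3.
Full post-order sequence: 27, 26, 17, 25, 13, 28, 6, 37, 9, 10, 29, 3.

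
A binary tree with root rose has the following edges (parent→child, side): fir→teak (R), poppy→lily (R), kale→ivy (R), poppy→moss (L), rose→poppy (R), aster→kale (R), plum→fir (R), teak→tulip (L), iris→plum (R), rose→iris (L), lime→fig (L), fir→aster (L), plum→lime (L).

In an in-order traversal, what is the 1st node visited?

iris

In-order visits the left subtree, then the node, then the right subtree.
At rose: go left to iris.
  At iris: no left child.
  Visit iris.
  At iris: go right to plum.
    At plum: go left to lime.
      At lime: go left to fig.
        fig is a leaf — visit fig.
      Visit lime.
      At lime: no right child.
    Visit plum.
    At plum: go right to fir.
      At fir: go left to aster.
        At aster: no left child.
        Visit aster.
        At aster: go right to kale.
          At kale: no left child.
          Visit kale.
          At kale: go right to ivy.
            ivy is a leaf — visit ivy.
      Visit fir.
      At fir: go right to teak.
        At teak: go left to tulip.
          tulip is a leaf — visit tulip.
        Visit teak.
        At teak: no right child.
Visit rose.
At rose: go right to poppy.
  At poppy: go left to moss.
    moss is a leaf — visit moss.
  Visit poppy.
  At poppy: go right to lily.
    lily is a leaf — visit lily.
Full in-order sequence: iris, fig, lime, plum, aster, kale, ivy, fir, tulip, teak, rose, moss, poppy, lily.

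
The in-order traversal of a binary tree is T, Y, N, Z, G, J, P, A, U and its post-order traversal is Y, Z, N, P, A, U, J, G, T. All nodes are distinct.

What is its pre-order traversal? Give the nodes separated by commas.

T, G, N, Y, Z, J, U, A, P

The last element of post-order is the root; it splits in-order into left and right subtrees.
Root T: left subtree has 0 nodes { }, right has 8 {Y, N, Z, G, J, P, A, U}.
  Root G: left subtree has 3 nodes {Y, N, Z}, right has 4 {J, P, A, U}.
    Root N: left subtree has 1 node {Y}, right has 1 {Z}.
    Root J: left subtree has 0 nodes { }, right has 3 {P, A, U}.
      Root U: left subtree has 2 nodes {P, A}, right has 0 { }.
        Root A: left subtree has 1 node {P}, right has 0 { }.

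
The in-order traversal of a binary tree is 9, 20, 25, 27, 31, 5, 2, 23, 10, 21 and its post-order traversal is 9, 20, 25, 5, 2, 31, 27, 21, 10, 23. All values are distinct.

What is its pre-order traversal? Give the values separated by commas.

23, 27, 25, 20, 9, 31, 2, 5, 10, 21

The last element of post-order is the root; it splits in-order into left and right subtrees.
Root 23: left subtree has 7 nodes {9, 20, 25, 27, 31, 5, 2}, right has 2 {10, 21}.
  Root 27: left subtree has 3 nodes {9, 20, 25}, right has 3 {31, 5, 2}.
    Root 25: left subtree has 2 nodes {9, 20}, right has 0 { }.
      Root 20: left subtree has 1 node {9}, right has 0 { }.
    Root 31: left subtree has 0 nodes { }, right has 2 {5, 2}.
      Root 2: left subtree has 1 node {5}, right has 0 { }.
  Root 10: left subtree has 0 nodes { }, right has 1 {21}.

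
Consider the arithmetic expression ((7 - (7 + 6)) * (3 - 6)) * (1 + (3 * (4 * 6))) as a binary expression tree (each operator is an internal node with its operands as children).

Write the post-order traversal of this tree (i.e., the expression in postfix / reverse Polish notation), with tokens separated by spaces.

7 7 6 + - 3 6 - * 1 3 4 6 * * + *

Post-order on an expression tree gives postfix notation: for each operator, emit left operand, right operand, then the operator.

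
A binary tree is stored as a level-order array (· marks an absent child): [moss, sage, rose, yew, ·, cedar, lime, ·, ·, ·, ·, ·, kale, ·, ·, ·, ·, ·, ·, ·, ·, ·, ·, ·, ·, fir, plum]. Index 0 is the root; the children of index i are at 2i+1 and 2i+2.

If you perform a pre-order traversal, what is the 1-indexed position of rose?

4

Pre-order visits the node, then its left subtree, then its right subtree.
Visit moss.
At moss: go left to sage.
  Visit sage.
  At sage: go left to yew.
    yew is a leaf — visit yew.
  At sage: no right child.
At moss: go right to rose.
  Visit rose.
  At rose: go left to cedar.
    Visit cedar.
    At cedar: no left child.
    At cedar: go right to kale.
      Visit kale.
      At kale: go left to fir.
        fir is a leaf — visit fir.
      At kale: go right to plum.
        plum is a leaf — visit plum.
  At rose: go right to lime.
    lime is a leaf — visit lime.
Full pre-order sequence: moss, sage, yew, rose, cedar, kale, fir, plum, lime.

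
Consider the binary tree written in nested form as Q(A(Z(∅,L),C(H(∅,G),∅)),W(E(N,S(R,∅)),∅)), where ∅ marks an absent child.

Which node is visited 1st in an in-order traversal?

Z

In-order visits the left subtree, then the node, then the right subtree.
At Q: go left to A.
  At A: go left to Z.
    At Z: no left child.
    Visit Z.
    At Z: go right to L.
      L is a leaf — visit L.
  Visit A.
  At A: go right to C.
    At C: go left to H.
      At H: no left child.
      Visit H.
      At H: go right to G.
        G is a leaf — visit G.
    Visit C.
    At C: no right child.
Visit Q.
At Q: go right to W.
  At W: go left to E.
    At E: go left to N.
      N is a leaf — visit N.
    Visit E.
    At E: go right to S.
      At S: go left to R.
        R is a leaf — visit R.
      Visit S.
      At S: no right child.
  Visit W.
  At W: no right child.
Full in-order sequence: Z, L, A, H, G, C, Q, N, E, R, S, W.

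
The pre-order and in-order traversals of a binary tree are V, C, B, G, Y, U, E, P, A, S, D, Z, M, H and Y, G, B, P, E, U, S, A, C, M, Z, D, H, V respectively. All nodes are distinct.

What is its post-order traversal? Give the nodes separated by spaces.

The first element of pre-order is the root; it splits in-order into left and right subtrees.
Root V: left subtree has 13 nodes {Y, G, B, P, E, U, S, A, C, M, Z, D, H}, right has 0 { }.
  Root C: left subtree has 8 nodes {Y, G, B, P, E, U, S, A}, right has 4 {M, Z, D, H}.
    Root B: left subtree has 2 nodes {Y, G}, right has 5 {P, E, U, S, A}.
      Root G: left subtree has 1 node {Y}, right has 0 { }.
      Root U: left subtree has 2 nodes {P, E}, right has 2 {S, A}.
        Root E: left subtree has 1 node {P}, right has 0 { }.
        Root A: left subtree has 1 node {S}, right has 0 { }.
    Root D: left subtree has 2 nodes {M, Z}, right has 1 {H}.
      Root Z: left subtree has 1 node {M}, right has 0 { }.

Y G P E S A U B M Z H D C V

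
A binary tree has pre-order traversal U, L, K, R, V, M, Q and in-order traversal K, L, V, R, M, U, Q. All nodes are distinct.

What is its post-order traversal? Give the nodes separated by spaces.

K V M R L Q U

The first element of pre-order is the root; it splits in-order into left and right subtrees.
Root U: left subtree has 5 nodes {K, L, V, R, M}, right has 1 {Q}.
  Root L: left subtree has 1 node {K}, right has 3 {V, R, M}.
    Root R: left subtree has 1 node {V}, right has 1 {M}.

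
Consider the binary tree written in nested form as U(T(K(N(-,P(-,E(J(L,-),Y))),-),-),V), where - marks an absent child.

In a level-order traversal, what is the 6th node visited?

Level-order visits nodes level by level from the root, left to right within each level.
Level 0: U
Level 1: T, V
Level 2: K
Level 3: N
Level 4: P
Level 5: E
Level 6: J, Y
Level 7: L
Full level-order sequence: U, T, V, K, N, P, E, J, Y, L.

P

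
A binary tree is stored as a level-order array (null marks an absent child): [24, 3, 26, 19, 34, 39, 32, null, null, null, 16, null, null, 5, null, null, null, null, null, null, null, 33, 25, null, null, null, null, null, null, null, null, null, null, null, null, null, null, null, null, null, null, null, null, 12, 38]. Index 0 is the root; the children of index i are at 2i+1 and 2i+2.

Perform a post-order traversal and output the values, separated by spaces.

Post-order visits the left subtree, then the right subtree, then the node.
At 24: go left to 3.
  At 3: go left to 19.
    19 is a leaf — visit 19.
  At 3: go right to 34.
    At 34: no left child.
    At 34: go right to 16.
      At 16: go left to 33.
        At 33: go left to 12.
          12 is a leaf — visit 12.
        At 33: go right to 38.
          38 is a leaf — visit 38.
        Visit 33.
      At 16: go right to 25.
        25 is a leaf — visit 25.
      Visit 16.
    Visit 34.
  Visit 3.
At 24: go right to 26.
  At 26: go left to 39.
    39 is a leaf — visit 39.
  At 26: go right to 32.
    At 32: go left to 5.
      5 is a leaf — visit 5.
    At 32: no right child.
    Visit 32.
  Visit 26.
Visit 24.

19 12 38 33 25 16 34 3 39 5 32 26 24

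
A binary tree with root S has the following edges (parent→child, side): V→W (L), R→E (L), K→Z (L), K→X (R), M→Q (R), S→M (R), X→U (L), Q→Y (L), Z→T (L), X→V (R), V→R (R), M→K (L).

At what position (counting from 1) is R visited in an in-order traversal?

In-order visits the left subtree, then the node, then the right subtree.
At S: no left child.
Visit S.
At S: go right to M.
  At M: go left to K.
    At K: go left to Z.
      At Z: go left to T.
        T is a leaf — visit T.
      Visit Z.
      At Z: no right child.
    Visit K.
    At K: go right to X.
      At X: go left to U.
        U is a leaf — visit U.
      Visit X.
      At X: go right to V.
        At V: go left to W.
          W is a leaf — visit W.
        Visit V.
        At V: go right to R.
          At R: go left to E.
            E is a leaf — visit E.
          Visit R.
          At R: no right child.
  Visit M.
  At M: go right to Q.
    At Q: go left to Y.
      Y is a leaf — visit Y.
    Visit Q.
    At Q: no right child.
Full in-order sequence: S, T, Z, K, U, X, W, V, E, R, M, Y, Q.

10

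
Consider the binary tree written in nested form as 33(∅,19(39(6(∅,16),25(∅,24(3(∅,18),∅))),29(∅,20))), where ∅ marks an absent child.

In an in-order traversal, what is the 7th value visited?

In-order visits the left subtree, then the node, then the right subtree.
At 33: no left child.
Visit 33.
At 33: go right to 19.
  At 19: go left to 39.
    At 39: go left to 6.
      At 6: no left child.
      Visit 6.
      At 6: go right to 16.
        16 is a leaf — visit 16.
    Visit 39.
    At 39: go right to 25.
      At 25: no left child.
      Visit 25.
      At 25: go right to 24.
        At 24: go left to 3.
          At 3: no left child.
          Visit 3.
          At 3: go right to 18.
            18 is a leaf — visit 18.
        Visit 24.
        At 24: no right child.
  Visit 19.
  At 19: go right to 29.
    At 29: no left child.
    Visit 29.
    At 29: go right to 20.
      20 is a leaf — visit 20.
Full in-order sequence: 33, 6, 16, 39, 25, 3, 18, 24, 19, 29, 20.

18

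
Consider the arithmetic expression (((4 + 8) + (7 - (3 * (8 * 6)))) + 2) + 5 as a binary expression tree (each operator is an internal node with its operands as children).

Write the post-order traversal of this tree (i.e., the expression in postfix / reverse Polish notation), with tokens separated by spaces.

Post-order on an expression tree gives postfix notation: for each operator, emit left operand, right operand, then the operator.

4 8 + 7 3 8 6 * * - + 2 + 5 +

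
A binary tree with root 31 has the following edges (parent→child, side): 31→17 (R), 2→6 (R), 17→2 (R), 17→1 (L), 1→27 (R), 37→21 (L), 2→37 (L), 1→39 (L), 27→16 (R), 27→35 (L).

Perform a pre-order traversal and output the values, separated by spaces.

Pre-order visits the node, then its left subtree, then its right subtree.
Visit 31.
At 31: no left child.
At 31: go right to 17.
  Visit 17.
  At 17: go left to 1.
    Visit 1.
    At 1: go left to 39.
      39 is a leaf — visit 39.
    At 1: go right to 27.
      Visit 27.
      At 27: go left to 35.
        35 is a leaf — visit 35.
      At 27: go right to 16.
        16 is a leaf — visit 16.
  At 17: go right to 2.
    Visit 2.
    At 2: go left to 37.
      Visit 37.
      At 37: go left to 21.
        21 is a leaf — visit 21.
      At 37: no right child.
    At 2: go right to 6.
      6 is a leaf — visit 6.

31 17 1 39 27 35 16 2 37 21 6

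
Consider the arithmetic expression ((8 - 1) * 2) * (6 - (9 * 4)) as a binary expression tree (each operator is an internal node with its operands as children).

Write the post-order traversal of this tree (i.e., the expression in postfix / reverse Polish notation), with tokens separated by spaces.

Post-order on an expression tree gives postfix notation: for each operator, emit left operand, right operand, then the operator.

8 1 - 2 * 6 9 4 * - *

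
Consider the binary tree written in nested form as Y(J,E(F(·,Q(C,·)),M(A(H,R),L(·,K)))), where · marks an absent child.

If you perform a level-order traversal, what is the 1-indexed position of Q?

6

Level-order visits nodes level by level from the root, left to right within each level.
Level 0: Y
Level 1: J, E
Level 2: F, M
Level 3: Q, A, L
Level 4: C, H, R, K
Full level-order sequence: Y, J, E, F, M, Q, A, L, C, H, R, K.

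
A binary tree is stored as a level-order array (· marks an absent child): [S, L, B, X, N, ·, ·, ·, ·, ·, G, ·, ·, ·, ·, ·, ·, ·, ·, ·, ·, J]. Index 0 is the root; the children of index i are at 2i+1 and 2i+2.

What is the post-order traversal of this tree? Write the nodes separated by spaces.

Post-order visits the left subtree, then the right subtree, then the node.
At S: go left to L.
  At L: go left to X.
    X is a leaf — visit X.
  At L: go right to N.
    At N: no left child.
    At N: go right to G.
      At G: go left to J.
        J is a leaf — visit J.
      At G: no right child.
      Visit G.
    Visit N.
  Visit L.
At S: go right to B.
  B is a leaf — visit B.
Visit S.

X J G N L B S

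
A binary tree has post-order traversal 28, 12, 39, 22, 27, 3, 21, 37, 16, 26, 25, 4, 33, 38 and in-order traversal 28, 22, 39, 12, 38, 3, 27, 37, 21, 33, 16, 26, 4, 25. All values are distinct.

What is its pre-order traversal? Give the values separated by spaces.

The last element of post-order is the root; it splits in-order into left and right subtrees.
Root 38: left subtree has 4 nodes {28, 22, 39, 12}, right has 9 {3, 27, 37, 21, 33, 16, 26, 4, 25}.
  Root 22: left subtree has 1 node {28}, right has 2 {39, 12}.
    Root 39: left subtree has 0 nodes { }, right has 1 {12}.
  Root 33: left subtree has 4 nodes {3, 27, 37, 21}, right has 4 {16, 26, 4, 25}.
    Root 37: left subtree has 2 nodes {3, 27}, right has 1 {21}.
      Root 3: left subtree has 0 nodes { }, right has 1 {27}.
    Root 4: left subtree has 2 nodes {16, 26}, right has 1 {25}.
      Root 26: left subtree has 1 node {16}, right has 0 { }.

38 22 28 39 12 33 37 3 27 21 4 26 16 25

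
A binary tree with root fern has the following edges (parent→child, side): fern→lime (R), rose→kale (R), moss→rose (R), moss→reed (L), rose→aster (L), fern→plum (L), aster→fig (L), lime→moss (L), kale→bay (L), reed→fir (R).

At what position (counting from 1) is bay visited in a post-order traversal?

6

Post-order visits the left subtree, then the right subtree, then the node.
At fern: go left to plum.
  plum is a leaf — visit plum.
At fern: go right to lime.
  At lime: go left to moss.
    At moss: go left to reed.
      At reed: no left child.
      At reed: go right to fir.
        fir is a leaf — visit fir.
      Visit reed.
    At moss: go right to rose.
      At rose: go left to aster.
        At aster: go left to fig.
          fig is a leaf — visit fig.
        At aster: no right child.
        Visit aster.
      At rose: go right to kale.
        At kale: go left to bay.
          bay is a leaf — visit bay.
        At kale: no right child.
        Visit kale.
      Visit rose.
    Visit moss.
  At lime: no right child.
  Visit lime.
Visit fern.
Full post-order sequence: plum, fir, reed, fig, aster, bay, kale, rose, moss, lime, fern.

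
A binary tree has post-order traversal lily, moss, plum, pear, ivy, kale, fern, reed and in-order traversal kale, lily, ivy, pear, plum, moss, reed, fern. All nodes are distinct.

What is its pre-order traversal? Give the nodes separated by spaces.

reed kale ivy lily pear plum moss fern

The last element of post-order is the root; it splits in-order into left and right subtrees.
Root reed: left subtree has 6 nodes {kale, lily, ivy, pear, plum, moss}, right has 1 {fern}.
  Root kale: left subtree has 0 nodes { }, right has 5 {lily, ivy, pear, plum, moss}.
    Root ivy: left subtree has 1 node {lily}, right has 3 {pear, plum, moss}.
      Root pear: left subtree has 0 nodes { }, right has 2 {plum, moss}.
        Root plum: left subtree has 0 nodes { }, right has 1 {moss}.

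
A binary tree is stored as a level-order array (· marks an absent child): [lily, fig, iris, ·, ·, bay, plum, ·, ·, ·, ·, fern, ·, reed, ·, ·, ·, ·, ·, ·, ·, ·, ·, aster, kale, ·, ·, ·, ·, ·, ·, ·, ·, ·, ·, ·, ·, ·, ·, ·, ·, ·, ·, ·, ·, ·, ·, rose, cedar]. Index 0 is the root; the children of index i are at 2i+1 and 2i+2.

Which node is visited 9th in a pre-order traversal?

Pre-order visits the node, then its left subtree, then its right subtree.
Visit lily.
At lily: go left to fig.
  fig is a leaf — visit fig.
At lily: go right to iris.
  Visit iris.
  At iris: go left to bay.
    Visit bay.
    At bay: go left to fern.
      Visit fern.
      At fern: go left to aster.
        Visit aster.
        At aster: go left to rose.
          rose is a leaf — visit rose.
        At aster: go right to cedar.
          cedar is a leaf — visit cedar.
      At fern: go right to kale.
        kale is a leaf — visit kale.
    At bay: no right child.
  At iris: go right to plum.
    Visit plum.
    At plum: go left to reed.
      reed is a leaf — visit reed.
    At plum: no right child.
Full pre-order sequence: lily, fig, iris, bay, fern, aster, rose, cedar, kale, plum, reed.

kale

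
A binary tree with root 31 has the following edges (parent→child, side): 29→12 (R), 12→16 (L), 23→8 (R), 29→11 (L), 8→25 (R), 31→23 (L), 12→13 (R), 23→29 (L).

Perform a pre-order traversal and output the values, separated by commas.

31, 23, 29, 11, 12, 16, 13, 8, 25

Pre-order visits the node, then its left subtree, then its right subtree.
Visit 31.
At 31: go left to 23.
  Visit 23.
  At 23: go left to 29.
    Visit 29.
    At 29: go left to 11.
      11 is a leaf — visit 11.
    At 29: go right to 12.
      Visit 12.
      At 12: go left to 16.
        16 is a leaf — visit 16.
      At 12: go right to 13.
        13 is a leaf — visit 13.
  At 23: go right to 8.
    Visit 8.
    At 8: no left child.
    At 8: go right to 25.
      25 is a leaf — visit 25.
At 31: no right child.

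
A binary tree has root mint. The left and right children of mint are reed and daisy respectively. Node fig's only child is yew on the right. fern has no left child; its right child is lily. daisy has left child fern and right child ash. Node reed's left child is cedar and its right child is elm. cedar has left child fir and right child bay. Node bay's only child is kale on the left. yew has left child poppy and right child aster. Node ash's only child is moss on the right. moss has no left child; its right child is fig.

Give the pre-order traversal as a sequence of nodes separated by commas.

Pre-order visits the node, then its left subtree, then its right subtree.
Visit mint.
At mint: go left to reed.
  Visit reed.
  At reed: go left to cedar.
    Visit cedar.
    At cedar: go left to fir.
      fir is a leaf — visit fir.
    At cedar: go right to bay.
      Visit bay.
      At bay: go left to kale.
        kale is a leaf — visit kale.
      At bay: no right child.
  At reed: go right to elm.
    elm is a leaf — visit elm.
At mint: go right to daisy.
  Visit daisy.
  At daisy: go left to fern.
    Visit fern.
    At fern: no left child.
    At fern: go right to lily.
      lily is a leaf — visit lily.
  At daisy: go right to ash.
    Visit ash.
    At ash: no left child.
    At ash: go right to moss.
      Visit moss.
      At moss: no left child.
      At moss: go right to fig.
        Visit fig.
        At fig: no left child.
        At fig: go right to yew.
          Visit yew.
          At yew: go left to poppy.
            poppy is a leaf — visit poppy.
          At yew: go right to aster.
            aster is a leaf — visit aster.

mint, reed, cedar, fir, bay, kale, elm, daisy, fern, lily, ash, moss, fig, yew, poppy, aster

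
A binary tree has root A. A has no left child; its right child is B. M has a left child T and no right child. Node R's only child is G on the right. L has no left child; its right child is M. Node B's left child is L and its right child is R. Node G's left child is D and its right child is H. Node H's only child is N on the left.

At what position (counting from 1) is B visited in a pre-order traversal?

Pre-order visits the node, then its left subtree, then its right subtree.
Visit A.
At A: no left child.
At A: go right to B.
  Visit B.
  At B: go left to L.
    Visit L.
    At L: no left child.
    At L: go right to M.
      Visit M.
      At M: go left to T.
        T is a leaf — visit T.
      At M: no right child.
  At B: go right to R.
    Visit R.
    At R: no left child.
    At R: go right to G.
      Visit G.
      At G: go left to D.
        D is a leaf — visit D.
      At G: go right to H.
        Visit H.
        At H: go left to N.
          N is a leaf — visit N.
        At H: no right child.
Full pre-order sequence: A, B, L, M, T, R, G, D, H, N.

2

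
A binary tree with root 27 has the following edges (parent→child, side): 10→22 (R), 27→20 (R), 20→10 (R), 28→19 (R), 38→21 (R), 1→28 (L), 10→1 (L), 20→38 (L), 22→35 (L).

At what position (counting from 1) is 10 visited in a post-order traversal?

8

Post-order visits the left subtree, then the right subtree, then the node.
At 27: no left child.
At 27: go right to 20.
  At 20: go left to 38.
    At 38: no left child.
    At 38: go right to 21.
      21 is a leaf — visit 21.
    Visit 38.
  At 20: go right to 10.
    At 10: go left to 1.
      At 1: go left to 28.
        At 28: no left child.
        At 28: go right to 19.
          19 is a leaf — visit 19.
        Visit 28.
      At 1: no right child.
      Visit 1.
    At 10: go right to 22.
      At 22: go left to 35.
        35 is a leaf — visit 35.
      At 22: no right child.
      Visit 22.
    Visit 10.
  Visit 20.
Visit 27.
Full post-order sequence: 21, 38, 19, 28, 1, 35, 22, 10, 20, 27.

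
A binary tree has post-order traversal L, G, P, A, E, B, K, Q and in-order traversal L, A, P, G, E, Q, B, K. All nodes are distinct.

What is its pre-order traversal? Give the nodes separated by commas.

The last element of post-order is the root; it splits in-order into left and right subtrees.
Root Q: left subtree has 5 nodes {L, A, P, G, E}, right has 2 {B, K}.
  Root E: left subtree has 4 nodes {L, A, P, G}, right has 0 { }.
    Root A: left subtree has 1 node {L}, right has 2 {P, G}.
      Root P: left subtree has 0 nodes { }, right has 1 {G}.
  Root K: left subtree has 1 node {B}, right has 0 { }.

Q, E, A, L, P, G, K, B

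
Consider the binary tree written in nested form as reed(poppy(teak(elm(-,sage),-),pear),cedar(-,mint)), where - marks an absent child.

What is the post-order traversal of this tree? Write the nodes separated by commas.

sage, elm, teak, pear, poppy, mint, cedar, reed

Post-order visits the left subtree, then the right subtree, then the node.
At reed: go left to poppy.
  At poppy: go left to teak.
    At teak: go left to elm.
      At elm: no left child.
      At elm: go right to sage.
        sage is a leaf — visit sage.
      Visit elm.
    At teak: no right child.
    Visit teak.
  At poppy: go right to pear.
    pear is a leaf — visit pear.
  Visit poppy.
At reed: go right to cedar.
  At cedar: no left child.
  At cedar: go right to mint.
    mint is a leaf — visit mint.
  Visit cedar.
Visit reed.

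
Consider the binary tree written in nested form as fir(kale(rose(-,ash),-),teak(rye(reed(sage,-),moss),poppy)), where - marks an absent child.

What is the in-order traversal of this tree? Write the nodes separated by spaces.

In-order visits the left subtree, then the node, then the right subtree.
At fir: go left to kale.
  At kale: go left to rose.
    At rose: no left child.
    Visit rose.
    At rose: go right to ash.
      ash is a leaf — visit ash.
  Visit kale.
  At kale: no right child.
Visit fir.
At fir: go right to teak.
  At teak: go left to rye.
    At rye: go left to reed.
      At reed: go left to sage.
        sage is a leaf — visit sage.
      Visit reed.
      At reed: no right child.
    Visit rye.
    At rye: go right to moss.
      moss is a leaf — visit moss.
  Visit teak.
  At teak: go right to poppy.
    poppy is a leaf — visit poppy.

rose ash kale fir sage reed rye moss teak poppy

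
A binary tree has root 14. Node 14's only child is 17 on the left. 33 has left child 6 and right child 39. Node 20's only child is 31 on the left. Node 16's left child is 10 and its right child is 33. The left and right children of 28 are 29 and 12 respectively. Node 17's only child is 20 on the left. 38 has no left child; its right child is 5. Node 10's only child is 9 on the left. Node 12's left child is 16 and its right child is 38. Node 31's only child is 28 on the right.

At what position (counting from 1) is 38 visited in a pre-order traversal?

Pre-order visits the node, then its left subtree, then its right subtree.
Visit 14.
At 14: go left to 17.
  Visit 17.
  At 17: go left to 20.
    Visit 20.
    At 20: go left to 31.
      Visit 31.
      At 31: no left child.
      At 31: go right to 28.
        Visit 28.
        At 28: go left to 29.
          29 is a leaf — visit 29.
        At 28: go right to 12.
          Visit 12.
          At 12: go left to 16.
            Visit 16.
            At 16: go left to 10.
              Visit 10.
              At 10: go left to 9.
                9 is a leaf — visit 9.
              At 10: no right child.
            At 16: go right to 33.
              Visit 33.
              At 33: go left to 6.
                6 is a leaf — visit 6.
              At 33: go right to 39.
                39 is a leaf — visit 39.
          At 12: go right to 38.
            Visit 38.
            At 38: no left child.
            At 38: go right to 5.
              5 is a leaf — visit 5.
    At 20: no right child.
  At 17: no right child.
At 14: no right child.
Full pre-order sequence: 14, 17, 20, 31, 28, 29, 12, 16, 10, 9, 33, 6, 39, 38, 5.

14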